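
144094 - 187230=-43136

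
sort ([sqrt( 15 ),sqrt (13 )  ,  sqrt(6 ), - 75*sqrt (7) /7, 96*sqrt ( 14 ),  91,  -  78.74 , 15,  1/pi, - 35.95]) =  [ - 78.74, - 35.95, -75*sqrt (7)/7, 1/pi , sqrt( 6),sqrt (13 ),  sqrt(15),15,91,96*sqrt (14) ]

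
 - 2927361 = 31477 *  ( - 93 ) 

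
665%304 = 57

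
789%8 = 5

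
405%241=164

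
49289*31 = 1527959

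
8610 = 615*14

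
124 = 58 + 66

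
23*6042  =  138966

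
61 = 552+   -  491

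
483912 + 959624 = 1443536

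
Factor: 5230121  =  13^1*29^1*13873^1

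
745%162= 97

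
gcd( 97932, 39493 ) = 1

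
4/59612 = 1/14903 = 0.00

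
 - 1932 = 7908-9840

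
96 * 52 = 4992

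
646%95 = 76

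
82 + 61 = 143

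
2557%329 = 254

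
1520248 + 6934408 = 8454656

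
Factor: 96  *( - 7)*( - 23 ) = 15456 = 2^5*3^1*7^1 * 23^1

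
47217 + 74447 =121664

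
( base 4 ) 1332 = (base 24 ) 56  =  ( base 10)126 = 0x7e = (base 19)6C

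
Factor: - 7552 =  - 2^7  *  59^1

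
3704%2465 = 1239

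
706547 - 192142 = 514405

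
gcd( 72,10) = 2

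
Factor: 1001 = 7^1*11^1* 13^1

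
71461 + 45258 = 116719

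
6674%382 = 180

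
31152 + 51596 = 82748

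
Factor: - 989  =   -23^1 * 43^1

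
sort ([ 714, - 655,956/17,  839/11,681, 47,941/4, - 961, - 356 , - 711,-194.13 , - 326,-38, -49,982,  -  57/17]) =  [ - 961, - 711, - 655, - 356, - 326, - 194.13, - 49,  -  38, - 57/17,47,956/17,839/11,941/4, 681,714,982 ] 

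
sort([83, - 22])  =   [ -22,83 ]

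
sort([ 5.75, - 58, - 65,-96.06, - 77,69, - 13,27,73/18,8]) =[ - 96.06,-77, - 65,  -  58, - 13,73/18, 5.75, 8,27, 69 ] 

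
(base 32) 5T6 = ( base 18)10C6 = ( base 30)6lo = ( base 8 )13646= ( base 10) 6054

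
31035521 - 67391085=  - 36355564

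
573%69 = 21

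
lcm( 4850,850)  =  82450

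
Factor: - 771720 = - 2^3*3^1 * 5^1*59^1*109^1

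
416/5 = 416/5= 83.20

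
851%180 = 131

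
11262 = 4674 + 6588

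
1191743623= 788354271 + 403389352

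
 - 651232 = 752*(-866)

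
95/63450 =19/12690 = 0.00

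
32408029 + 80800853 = 113208882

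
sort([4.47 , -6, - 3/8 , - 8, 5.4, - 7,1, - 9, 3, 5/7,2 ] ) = [ - 9, - 8, - 7, - 6, - 3/8, 5/7 , 1, 2, 3,4.47,  5.4 ] 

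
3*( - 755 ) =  -2265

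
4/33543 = 4/33543 = 0.00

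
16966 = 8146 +8820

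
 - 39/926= - 1  +  887/926 = - 0.04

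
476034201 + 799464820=1275499021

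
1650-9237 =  - 7587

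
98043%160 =123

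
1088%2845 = 1088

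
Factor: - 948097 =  - 29^1*32693^1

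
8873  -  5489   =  3384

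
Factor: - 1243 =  - 11^1 * 113^1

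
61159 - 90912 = -29753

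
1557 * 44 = 68508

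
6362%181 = 27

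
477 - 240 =237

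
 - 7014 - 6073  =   - 13087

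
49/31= 1  +  18/31 = 1.58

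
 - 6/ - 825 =2/275 = 0.01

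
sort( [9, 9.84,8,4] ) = [ 4, 8,9, 9.84 ] 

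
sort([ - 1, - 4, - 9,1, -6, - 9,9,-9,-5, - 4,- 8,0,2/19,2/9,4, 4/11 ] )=[ - 9, - 9, - 9, - 8, - 6, - 5,-4, - 4,-1,0,2/19,2/9, 4/11, 1,  4,9]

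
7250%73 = 23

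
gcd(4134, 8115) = 3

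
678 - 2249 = -1571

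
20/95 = 4/19 = 0.21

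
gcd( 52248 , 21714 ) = 42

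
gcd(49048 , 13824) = 8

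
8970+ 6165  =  15135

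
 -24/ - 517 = 24/517 = 0.05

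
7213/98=7213/98= 73.60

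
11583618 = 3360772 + 8222846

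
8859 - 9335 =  - 476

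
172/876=43/219 = 0.20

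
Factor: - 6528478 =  - 2^1 * 11^1*296749^1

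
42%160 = 42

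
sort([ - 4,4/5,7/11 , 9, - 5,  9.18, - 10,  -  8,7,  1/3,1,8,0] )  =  [-10 , - 8 , - 5, - 4 , 0, 1/3,7/11,4/5, 1,7,  8,9 , 9.18] 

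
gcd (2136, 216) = 24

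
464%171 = 122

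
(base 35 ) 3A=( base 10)115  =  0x73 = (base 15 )7a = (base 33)3g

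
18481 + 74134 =92615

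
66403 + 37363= 103766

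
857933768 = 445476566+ 412457202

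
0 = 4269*0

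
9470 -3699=5771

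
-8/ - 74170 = 4/37085=0.00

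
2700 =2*1350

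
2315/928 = 2315/928 = 2.49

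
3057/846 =1019/282 = 3.61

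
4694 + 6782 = 11476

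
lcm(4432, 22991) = 367856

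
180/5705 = 36/1141 =0.03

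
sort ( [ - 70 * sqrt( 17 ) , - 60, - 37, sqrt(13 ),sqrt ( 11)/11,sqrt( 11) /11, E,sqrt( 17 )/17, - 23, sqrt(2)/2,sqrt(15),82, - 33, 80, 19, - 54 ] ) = [ - 70*sqrt(17 ),-60, - 54 , - 37 , - 33 ,- 23,sqrt( 17)/17, sqrt(11)/11,sqrt( 11 )/11,sqrt(2 ) /2, E,sqrt(13 ),sqrt(15), 19,80,82 ] 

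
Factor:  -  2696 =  - 2^3*337^1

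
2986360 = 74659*40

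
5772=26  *222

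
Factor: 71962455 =3^1*5^1*4797497^1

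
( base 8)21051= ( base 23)GC5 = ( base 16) 2229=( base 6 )104253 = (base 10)8745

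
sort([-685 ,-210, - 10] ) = [  -  685, - 210,-10]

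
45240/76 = 11310/19 = 595.26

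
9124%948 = 592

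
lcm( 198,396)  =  396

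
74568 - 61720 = 12848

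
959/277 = 959/277 = 3.46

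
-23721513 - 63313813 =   -  87035326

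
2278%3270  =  2278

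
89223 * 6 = 535338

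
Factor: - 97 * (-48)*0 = 0 = 0^1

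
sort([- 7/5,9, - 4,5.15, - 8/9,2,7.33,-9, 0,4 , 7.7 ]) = [ - 9, - 4, - 7/5, - 8/9,0, 2,4, 5.15, 7.33,7.7,9]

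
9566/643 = 9566/643 = 14.88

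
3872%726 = 242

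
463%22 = 1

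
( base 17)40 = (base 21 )35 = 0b1000100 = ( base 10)68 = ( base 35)1X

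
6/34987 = 6/34987 = 0.00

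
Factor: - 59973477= - 3^1*3617^1*5527^1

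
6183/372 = 16  +  77/124 = 16.62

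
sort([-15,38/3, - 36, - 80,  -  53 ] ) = [ - 80,-53 , - 36,- 15, 38/3]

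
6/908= 3/454 = 0.01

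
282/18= 47/3 = 15.67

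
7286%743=599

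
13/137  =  13/137 = 0.09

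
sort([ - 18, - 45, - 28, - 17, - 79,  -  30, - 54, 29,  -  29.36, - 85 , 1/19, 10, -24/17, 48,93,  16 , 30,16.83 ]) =[ - 85, - 79 ,  -  54,-45, -30, - 29.36, - 28, - 18, - 17, - 24/17,1/19,10,16,16.83,29,30, 48,93]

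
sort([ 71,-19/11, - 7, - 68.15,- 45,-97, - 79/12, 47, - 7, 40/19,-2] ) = [ - 97,-68.15, - 45, - 7, - 7, - 79/12,  -  2,-19/11, 40/19, 47,71]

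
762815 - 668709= 94106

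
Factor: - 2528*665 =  - 1681120 = - 2^5*5^1 * 7^1*19^1 * 79^1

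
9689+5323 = 15012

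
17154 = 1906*9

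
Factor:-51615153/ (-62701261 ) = 3^2*7^( - 1)*19^1*193^ ( - 1)*46411^(-1 )*301843^1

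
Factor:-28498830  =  -2^1*3^1*5^1*949961^1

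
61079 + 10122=71201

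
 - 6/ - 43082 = 3/21541 = 0.00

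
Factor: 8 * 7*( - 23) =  - 2^3*7^1 *23^1 = - 1288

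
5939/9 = 659 + 8/9 = 659.89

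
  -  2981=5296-8277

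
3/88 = 3/88= 0.03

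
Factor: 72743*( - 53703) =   -  3^5*11^1*13^1*17^2*389^1 = - 3906517329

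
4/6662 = 2/3331  =  0.00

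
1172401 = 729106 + 443295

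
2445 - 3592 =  - 1147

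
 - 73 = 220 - 293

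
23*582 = 13386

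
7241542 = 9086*797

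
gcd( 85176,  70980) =14196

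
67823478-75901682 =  - 8078204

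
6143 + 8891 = 15034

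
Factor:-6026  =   - 2^1*23^1*131^1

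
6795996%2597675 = 1600646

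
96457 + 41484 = 137941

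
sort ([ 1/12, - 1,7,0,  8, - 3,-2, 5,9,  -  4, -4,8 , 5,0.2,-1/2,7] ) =[ - 4, - 4, - 3, - 2, - 1, - 1/2 , 0,1/12,0.2, 5 , 5,7,7,8,  8,9 ]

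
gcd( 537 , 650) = 1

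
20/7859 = 20/7859 = 0.00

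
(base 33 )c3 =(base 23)h8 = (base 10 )399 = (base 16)18F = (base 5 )3044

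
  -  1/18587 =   -  1+18586/18587 = -0.00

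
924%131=7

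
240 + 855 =1095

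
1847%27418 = 1847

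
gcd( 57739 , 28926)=1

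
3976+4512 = 8488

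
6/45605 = 6/45605 = 0.00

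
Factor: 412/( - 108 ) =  -3^( - 3 )* 103^1 = - 103/27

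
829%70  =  59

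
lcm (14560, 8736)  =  43680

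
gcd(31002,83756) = 2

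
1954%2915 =1954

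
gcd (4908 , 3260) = 4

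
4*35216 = 140864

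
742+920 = 1662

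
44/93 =44/93 = 0.47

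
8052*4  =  32208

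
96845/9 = 96845/9  =  10760.56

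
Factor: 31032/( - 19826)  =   - 36/23 =- 2^2 * 3^2*23^( - 1 ) 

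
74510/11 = 6773 + 7/11 = 6773.64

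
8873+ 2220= 11093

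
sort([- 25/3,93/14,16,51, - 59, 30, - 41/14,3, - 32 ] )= [ - 59, - 32, - 25/3, - 41/14,3,93/14,16, 30,51 ] 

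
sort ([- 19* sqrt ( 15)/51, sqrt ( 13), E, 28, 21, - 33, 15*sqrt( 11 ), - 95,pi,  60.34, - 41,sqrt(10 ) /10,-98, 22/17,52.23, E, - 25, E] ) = [ - 98, - 95, - 41, - 33,-25, - 19*sqrt( 15 )/51, sqrt(10 ) /10, 22/17, E,E, E , pi,  sqrt(13 ),21, 28,15  *sqrt(11 ), 52.23 , 60.34 ] 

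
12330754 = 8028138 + 4302616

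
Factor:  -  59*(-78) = 4602 =2^1*3^1 * 13^1*59^1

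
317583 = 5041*63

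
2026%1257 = 769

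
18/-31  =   - 18/31=- 0.58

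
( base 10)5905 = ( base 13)28C3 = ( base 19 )G6F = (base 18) 1041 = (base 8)13421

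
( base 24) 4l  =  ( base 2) 1110101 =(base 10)117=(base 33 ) 3i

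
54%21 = 12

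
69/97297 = 69/97297 = 0.00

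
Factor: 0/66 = 0^1 = 0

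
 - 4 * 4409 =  - 17636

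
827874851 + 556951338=1384826189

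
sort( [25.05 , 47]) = [25.05,47] 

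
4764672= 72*66176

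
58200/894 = 9700/149 =65.10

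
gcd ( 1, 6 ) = 1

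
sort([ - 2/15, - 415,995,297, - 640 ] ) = [  -  640, - 415, - 2/15, 297 , 995]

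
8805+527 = 9332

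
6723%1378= 1211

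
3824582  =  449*8518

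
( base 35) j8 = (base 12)481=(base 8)1241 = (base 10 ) 673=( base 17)25a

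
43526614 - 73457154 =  - 29930540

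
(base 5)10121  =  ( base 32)KL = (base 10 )661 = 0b1010010101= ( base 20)1D1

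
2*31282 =62564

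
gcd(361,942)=1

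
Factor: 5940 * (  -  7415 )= - 2^2*3^3 *5^2*11^1*1483^1 = - 44045100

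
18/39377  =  18/39377 = 0.00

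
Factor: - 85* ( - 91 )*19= 5^1*7^1*13^1*17^1*19^1 = 146965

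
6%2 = 0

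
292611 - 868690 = -576079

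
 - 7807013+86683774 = 78876761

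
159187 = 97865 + 61322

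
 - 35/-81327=35/81327 = 0.00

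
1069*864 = 923616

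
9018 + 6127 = 15145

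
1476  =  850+626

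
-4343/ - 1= 4343/1 = 4343.00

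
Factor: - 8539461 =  - 3^2 * 7^1*89^1 * 1523^1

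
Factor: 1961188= 2^2 * 17^1*151^1*191^1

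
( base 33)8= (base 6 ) 12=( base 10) 8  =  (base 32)8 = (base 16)8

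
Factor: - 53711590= - 2^1*5^1*5371159^1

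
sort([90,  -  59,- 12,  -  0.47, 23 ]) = [ - 59,-12, - 0.47, 23,90 ]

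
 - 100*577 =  - 57700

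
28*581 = 16268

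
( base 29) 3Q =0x71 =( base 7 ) 221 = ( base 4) 1301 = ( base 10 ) 113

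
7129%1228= 989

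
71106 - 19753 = 51353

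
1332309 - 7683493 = -6351184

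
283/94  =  283/94 =3.01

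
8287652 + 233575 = 8521227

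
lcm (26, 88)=1144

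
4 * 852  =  3408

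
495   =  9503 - 9008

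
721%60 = 1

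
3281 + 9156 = 12437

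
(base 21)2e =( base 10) 56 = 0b111000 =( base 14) 40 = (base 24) 28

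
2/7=2/7 = 0.29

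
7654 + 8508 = 16162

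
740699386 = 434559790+306139596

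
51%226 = 51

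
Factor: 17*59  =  17^1*59^1=1003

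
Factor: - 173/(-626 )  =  2^( - 1 )* 173^1*313^( - 1) 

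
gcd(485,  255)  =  5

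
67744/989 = 68 + 492/989 = 68.50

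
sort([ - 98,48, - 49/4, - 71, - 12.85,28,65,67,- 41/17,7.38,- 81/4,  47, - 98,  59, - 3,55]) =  [ - 98 ,- 98, - 71,  -  81/4, - 12.85,-49/4, - 3,-41/17 , 7.38,28,47, 48,55,  59,65,67 ]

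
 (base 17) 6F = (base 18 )69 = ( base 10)117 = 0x75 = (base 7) 225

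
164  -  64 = 100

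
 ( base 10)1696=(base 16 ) 6A0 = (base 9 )2284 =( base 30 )1QG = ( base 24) 2MG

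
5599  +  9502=15101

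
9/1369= 9/1369= 0.01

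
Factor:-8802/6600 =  - 1467/1100 = -  2^ ( - 2 )*3^2*5^ ( - 2 )*11^(-1)* 163^1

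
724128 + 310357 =1034485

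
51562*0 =0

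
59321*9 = 533889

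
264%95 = 74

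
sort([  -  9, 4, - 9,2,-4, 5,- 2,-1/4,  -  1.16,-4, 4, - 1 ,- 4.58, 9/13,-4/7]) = [-9, - 9,-4.58, - 4,- 4,-2, - 1.16,- 1, - 4/7,-1/4,9/13,  2, 4, 4,5 ] 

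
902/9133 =902/9133 = 0.10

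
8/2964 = 2/741 = 0.00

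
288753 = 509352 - 220599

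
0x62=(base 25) 3N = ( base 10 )98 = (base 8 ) 142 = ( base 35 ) 2S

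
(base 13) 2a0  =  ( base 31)f3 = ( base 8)724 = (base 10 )468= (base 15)213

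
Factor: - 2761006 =  -  2^1*73^1*18911^1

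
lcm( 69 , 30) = 690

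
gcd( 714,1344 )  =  42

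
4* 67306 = 269224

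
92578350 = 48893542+43684808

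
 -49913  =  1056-50969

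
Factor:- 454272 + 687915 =3^1 * 19^1*4099^1 = 233643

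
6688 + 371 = 7059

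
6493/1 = 6493  =  6493.00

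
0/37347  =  0  =  0.00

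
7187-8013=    - 826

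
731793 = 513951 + 217842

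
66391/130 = 510 + 7/10 = 510.70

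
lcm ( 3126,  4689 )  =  9378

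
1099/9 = 1099/9 = 122.11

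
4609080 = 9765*472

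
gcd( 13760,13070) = 10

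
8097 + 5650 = 13747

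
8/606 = 4/303 = 0.01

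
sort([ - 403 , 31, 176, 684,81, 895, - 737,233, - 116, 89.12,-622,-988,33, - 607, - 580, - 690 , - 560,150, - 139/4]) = [ - 988, - 737, - 690,  -  622, - 607, - 580, - 560,- 403, - 116, - 139/4, 31, 33,81,89.12, 150,176, 233,684, 895 ] 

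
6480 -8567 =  -2087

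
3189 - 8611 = -5422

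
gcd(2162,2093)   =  23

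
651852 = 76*8577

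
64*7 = 448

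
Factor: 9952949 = 9952949^1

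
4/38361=4/38361 = 0.00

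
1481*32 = 47392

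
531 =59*9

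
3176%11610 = 3176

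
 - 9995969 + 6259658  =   - 3736311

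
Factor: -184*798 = -146832 = - 2^4* 3^1* 7^1*19^1 * 23^1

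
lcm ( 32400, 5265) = 421200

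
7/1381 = 7/1381 =0.01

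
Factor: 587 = 587^1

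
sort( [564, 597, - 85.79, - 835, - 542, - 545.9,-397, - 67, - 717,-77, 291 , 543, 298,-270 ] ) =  [ - 835,-717, - 545.9, - 542,-397,-270, - 85.79,-77 , - 67,  291,298, 543,  564, 597] 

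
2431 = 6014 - 3583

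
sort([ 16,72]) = [ 16,72 ]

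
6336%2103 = 27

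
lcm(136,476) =952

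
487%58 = 23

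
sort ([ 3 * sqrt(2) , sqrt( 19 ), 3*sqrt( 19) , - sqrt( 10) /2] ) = [ - sqrt( 10)/2, 3 *sqrt( 2),sqrt( 19 ),3 * sqrt( 19)] 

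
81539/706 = 115 + 349/706 = 115.49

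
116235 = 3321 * 35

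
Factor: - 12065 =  - 5^1 * 19^1*127^1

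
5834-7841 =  - 2007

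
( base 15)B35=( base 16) 9dd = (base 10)2525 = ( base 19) 6IH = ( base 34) 269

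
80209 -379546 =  - 299337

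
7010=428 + 6582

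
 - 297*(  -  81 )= 24057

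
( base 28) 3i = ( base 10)102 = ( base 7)204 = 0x66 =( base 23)4A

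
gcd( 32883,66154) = 97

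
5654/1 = 5654 = 5654.00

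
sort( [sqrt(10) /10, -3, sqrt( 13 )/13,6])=[  -  3, sqrt(13 ) /13,sqrt(10)/10,6] 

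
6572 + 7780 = 14352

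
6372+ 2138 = 8510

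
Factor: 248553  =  3^2*27617^1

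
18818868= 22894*822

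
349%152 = 45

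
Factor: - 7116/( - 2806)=3558/1403 =2^1*3^1 * 23^( - 1)*61^(  -  1)*593^1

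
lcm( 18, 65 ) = 1170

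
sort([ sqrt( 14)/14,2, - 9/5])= [ - 9/5, sqrt( 14)/14,2 ]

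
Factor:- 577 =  - 577^1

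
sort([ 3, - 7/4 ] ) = [- 7/4,3]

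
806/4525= 806/4525 = 0.18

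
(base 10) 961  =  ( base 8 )1701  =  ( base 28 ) 169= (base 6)4241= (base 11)7A4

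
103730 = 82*1265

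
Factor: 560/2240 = 1/4 = 2^( - 2 )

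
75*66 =4950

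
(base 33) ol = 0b1100101101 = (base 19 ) 24F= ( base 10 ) 813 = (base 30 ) r3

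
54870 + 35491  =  90361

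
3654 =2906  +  748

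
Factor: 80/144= 5/9 = 3^( - 2 ) *5^1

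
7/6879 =7/6879 = 0.00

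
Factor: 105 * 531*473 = 3^3*5^1 * 7^1*11^1*43^1*59^1 = 26372115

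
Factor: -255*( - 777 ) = 3^2*5^1 * 7^1*17^1*37^1 = 198135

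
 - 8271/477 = -919/53 = - 17.34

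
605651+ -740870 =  - 135219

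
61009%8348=2573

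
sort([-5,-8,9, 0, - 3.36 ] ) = [-8,-5, - 3.36,0,9] 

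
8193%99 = 75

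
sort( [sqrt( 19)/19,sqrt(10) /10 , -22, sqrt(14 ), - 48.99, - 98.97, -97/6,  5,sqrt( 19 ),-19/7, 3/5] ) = [ - 98.97, - 48.99,-22,-97/6,-19/7, sqrt( 19 )/19 , sqrt( 10)/10 , 3/5, sqrt( 14 ) , sqrt( 19),5]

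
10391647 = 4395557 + 5996090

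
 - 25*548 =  - 13700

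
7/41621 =7/41621 = 0.00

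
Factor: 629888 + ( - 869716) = - 2^2 * 59957^1 = - 239828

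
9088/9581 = 9088/9581 = 0.95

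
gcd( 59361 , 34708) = 1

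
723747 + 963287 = 1687034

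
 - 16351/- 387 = 16351/387  =  42.25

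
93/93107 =93/93107= 0.00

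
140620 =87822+52798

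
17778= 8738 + 9040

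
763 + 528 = 1291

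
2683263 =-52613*( - 51 )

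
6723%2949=825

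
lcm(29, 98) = 2842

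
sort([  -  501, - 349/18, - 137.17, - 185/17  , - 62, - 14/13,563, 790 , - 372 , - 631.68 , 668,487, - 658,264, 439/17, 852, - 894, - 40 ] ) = [ - 894 , - 658, - 631.68, - 501, - 372, - 137.17, - 62, - 40, - 349/18, - 185/17, - 14/13,439/17,264, 487,  563, 668,790 , 852]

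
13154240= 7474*1760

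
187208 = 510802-323594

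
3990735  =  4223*945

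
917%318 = 281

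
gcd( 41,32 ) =1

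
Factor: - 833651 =- 7^1 * 13^1 * 9161^1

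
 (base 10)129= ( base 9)153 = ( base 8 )201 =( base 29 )4d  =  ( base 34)3R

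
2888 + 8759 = 11647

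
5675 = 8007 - 2332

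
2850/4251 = 950/1417 = 0.67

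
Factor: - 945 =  - 3^3*5^1*7^1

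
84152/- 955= - 89 + 843/955  =  -88.12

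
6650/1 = 6650 = 6650.00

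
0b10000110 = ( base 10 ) 134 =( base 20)6e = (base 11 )112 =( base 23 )5J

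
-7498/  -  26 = 3749/13 = 288.38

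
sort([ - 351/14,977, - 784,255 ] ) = [  -  784, - 351/14,255, 977 ]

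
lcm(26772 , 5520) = 535440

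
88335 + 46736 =135071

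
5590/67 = 5590/67 = 83.43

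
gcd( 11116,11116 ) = 11116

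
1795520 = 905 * 1984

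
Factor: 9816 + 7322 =2^1 * 11^1 * 19^1 * 41^1 = 17138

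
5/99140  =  1/19828= 0.00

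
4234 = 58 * 73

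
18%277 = 18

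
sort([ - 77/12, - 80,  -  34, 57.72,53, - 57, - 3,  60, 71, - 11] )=[ - 80, - 57, - 34, - 11, - 77/12, - 3, 53, 57.72, 60, 71]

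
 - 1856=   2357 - 4213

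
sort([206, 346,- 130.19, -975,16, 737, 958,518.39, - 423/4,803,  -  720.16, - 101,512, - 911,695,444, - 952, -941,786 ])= [ -975,  -  952,-941, - 911, - 720.16, - 130.19, - 423/4,-101,16, 206,346, 444,512,518.39,695,737, 786, 803, 958 ]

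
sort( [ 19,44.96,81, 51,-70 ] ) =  [-70,19,44.96,51 , 81 ]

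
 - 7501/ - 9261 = 7501/9261 = 0.81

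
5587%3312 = 2275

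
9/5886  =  1/654 = 0.00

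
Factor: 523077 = 3^1 * 113^1 * 1543^1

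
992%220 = 112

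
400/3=400/3 = 133.33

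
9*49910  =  449190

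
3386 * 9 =30474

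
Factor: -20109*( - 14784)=2^6*3^2 * 7^1 * 11^1*6703^1 = 297291456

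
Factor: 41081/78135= 3^( - 1)*5^( - 1)*5209^( - 1)*41081^1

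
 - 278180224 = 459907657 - 738087881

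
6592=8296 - 1704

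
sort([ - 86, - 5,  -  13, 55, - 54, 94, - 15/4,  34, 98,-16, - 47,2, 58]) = [-86, - 54 , - 47,-16, - 13, - 5, - 15/4,2,34, 55,58 , 94, 98 ] 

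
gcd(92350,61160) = 10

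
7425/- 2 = -7425/2 = -3712.50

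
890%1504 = 890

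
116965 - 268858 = -151893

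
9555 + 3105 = 12660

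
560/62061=560/62061=0.01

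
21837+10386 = 32223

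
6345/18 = 705/2 = 352.50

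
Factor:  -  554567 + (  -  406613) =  - 961180= - 2^2*5^1*11^1 *17^1*257^1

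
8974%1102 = 158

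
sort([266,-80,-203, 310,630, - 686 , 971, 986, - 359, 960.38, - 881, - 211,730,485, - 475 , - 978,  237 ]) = [ - 978, - 881, -686, - 475, -359, - 211, - 203, - 80,  237, 266,310,485, 630,  730, 960.38 , 971,986] 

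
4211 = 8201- 3990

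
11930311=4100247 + 7830064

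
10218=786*13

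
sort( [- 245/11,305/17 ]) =[-245/11, 305/17] 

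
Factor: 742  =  2^1*7^1*53^1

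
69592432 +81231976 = 150824408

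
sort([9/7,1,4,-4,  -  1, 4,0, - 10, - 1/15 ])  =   [ - 10,  -  4,  -  1, - 1/15,0, 1 , 9/7,4 , 4]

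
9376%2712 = 1240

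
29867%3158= 1445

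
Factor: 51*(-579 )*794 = - 2^1*3^2*17^1* 193^1*397^1 = -23446026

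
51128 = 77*664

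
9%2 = 1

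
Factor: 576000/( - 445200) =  - 2^5*3^1*5^1*7^( - 1 )*53^( - 1 ) = - 480/371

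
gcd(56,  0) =56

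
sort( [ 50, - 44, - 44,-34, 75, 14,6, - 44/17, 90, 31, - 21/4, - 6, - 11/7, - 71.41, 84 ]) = [ - 71.41,-44, - 44, - 34, - 6, - 21/4,  -  44/17, - 11/7,6 , 14,31, 50, 75, 84, 90]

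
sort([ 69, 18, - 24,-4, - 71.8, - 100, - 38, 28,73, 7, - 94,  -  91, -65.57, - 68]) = [ - 100, - 94, - 91 , - 71.8 , - 68, - 65.57, - 38, - 24  , - 4,7,18, 28, 69, 73] 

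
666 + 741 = 1407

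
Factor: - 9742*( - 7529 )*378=2^2*3^3*7^1 * 4871^1*7529^1 = 27725361804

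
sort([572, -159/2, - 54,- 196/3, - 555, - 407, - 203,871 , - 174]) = [ - 555, - 407 , - 203,- 174, - 159/2, - 196/3, - 54,572,871]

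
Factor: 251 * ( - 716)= - 179716=- 2^2*179^1*251^1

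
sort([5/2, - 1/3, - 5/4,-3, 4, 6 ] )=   [ - 3, - 5/4,-1/3,5/2, 4,  6 ]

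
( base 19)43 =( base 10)79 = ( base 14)59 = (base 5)304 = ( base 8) 117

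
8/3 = 8/3=2.67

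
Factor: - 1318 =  - 2^1*659^1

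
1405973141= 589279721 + 816693420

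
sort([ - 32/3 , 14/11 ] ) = [ - 32/3,14/11 ] 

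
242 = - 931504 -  - 931746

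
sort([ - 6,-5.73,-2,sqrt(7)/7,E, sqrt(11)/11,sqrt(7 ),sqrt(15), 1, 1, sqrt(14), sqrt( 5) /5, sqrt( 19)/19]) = [ -6, - 5.73,-2, sqrt(19)/19,  sqrt (11 )/11,sqrt(7 )/7, sqrt(5) /5, 1,1,sqrt(7), E, sqrt( 14 ), sqrt(15 )]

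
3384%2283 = 1101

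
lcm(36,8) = 72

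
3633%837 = 285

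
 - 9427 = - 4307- 5120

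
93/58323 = 31/19441 = 0.00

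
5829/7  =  5829/7   =  832.71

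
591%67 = 55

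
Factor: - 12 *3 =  - 36 = -2^2 * 3^2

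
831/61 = 831/61 = 13.62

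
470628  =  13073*36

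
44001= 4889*9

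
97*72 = 6984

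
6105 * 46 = 280830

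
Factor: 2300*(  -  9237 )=  -  21245100= - 2^2*3^1 * 5^2*23^1*3079^1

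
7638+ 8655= 16293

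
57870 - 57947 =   -  77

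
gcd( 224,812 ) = 28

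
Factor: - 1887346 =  - 2^1 * 19^1*49667^1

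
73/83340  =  73/83340 = 0.00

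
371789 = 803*463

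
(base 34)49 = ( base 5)1040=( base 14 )A5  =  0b10010001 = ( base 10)145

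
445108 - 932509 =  - 487401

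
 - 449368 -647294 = - 1096662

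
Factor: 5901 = 3^1*7^1*281^1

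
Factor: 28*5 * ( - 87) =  - 12180 = - 2^2 * 3^1 * 5^1 * 7^1*29^1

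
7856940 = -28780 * (-273)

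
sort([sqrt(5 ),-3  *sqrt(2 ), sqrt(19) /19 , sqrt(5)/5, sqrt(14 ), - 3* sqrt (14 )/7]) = [- 3 *sqrt (2), - 3*sqrt(14) /7,sqrt(19) /19,sqrt ( 5) /5, sqrt( 5 ),sqrt( 14) ]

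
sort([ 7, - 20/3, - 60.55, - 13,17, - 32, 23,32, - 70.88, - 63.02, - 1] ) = [ - 70.88, - 63.02, -60.55,-32, - 13, - 20/3, - 1, 7 , 17,23, 32 ]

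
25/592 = 25/592 =0.04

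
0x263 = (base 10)611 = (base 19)1d3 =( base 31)JM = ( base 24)11B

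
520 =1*520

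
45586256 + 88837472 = 134423728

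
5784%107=6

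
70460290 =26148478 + 44311812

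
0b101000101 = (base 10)325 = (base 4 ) 11011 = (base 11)276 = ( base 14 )193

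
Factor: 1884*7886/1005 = 4952408/335 = 2^3*5^( - 1) *67^( - 1)*157^1 *3943^1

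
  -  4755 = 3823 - 8578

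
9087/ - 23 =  - 396 + 21/23 = - 395.09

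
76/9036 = 19/2259 = 0.01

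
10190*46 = 468740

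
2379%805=769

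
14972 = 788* 19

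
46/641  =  46/641 = 0.07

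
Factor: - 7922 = - 2^1*17^1*233^1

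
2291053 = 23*99611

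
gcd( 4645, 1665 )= 5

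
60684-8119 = 52565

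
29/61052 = 29/61052 = 0.00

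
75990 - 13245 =62745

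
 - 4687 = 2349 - 7036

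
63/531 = 7/59=0.12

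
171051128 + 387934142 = 558985270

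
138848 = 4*34712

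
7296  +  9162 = 16458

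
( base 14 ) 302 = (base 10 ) 590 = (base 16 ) 24E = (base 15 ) 295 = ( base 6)2422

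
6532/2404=1633/601 = 2.72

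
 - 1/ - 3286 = 1/3286 = 0.00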